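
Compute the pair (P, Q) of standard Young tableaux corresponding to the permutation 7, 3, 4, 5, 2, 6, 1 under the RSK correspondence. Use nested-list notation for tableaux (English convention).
P = [[1, 4, 5, 6], [2], [3], [7]], Q = [[1, 3, 4, 6], [2], [5], [7]]

Insert each entry of the permutation into P by Schensted row insertion, recording in Q the position of each new cell.

Insert 7: appended to row 1. P = [[7]], Q = [[1]].
Insert 3: 3 bumps 7 from row 1; 7 starts row 2. P = [[3], [7]], Q = [[1], [2]].
Insert 4: appended to row 1. P = [[3, 4], [7]], Q = [[1, 3], [2]].
Insert 5: appended to row 1. P = [[3, 4, 5], [7]], Q = [[1, 3, 4], [2]].
Insert 2: 2 bumps 3 from row 1; 3 bumps 7 from row 2; 7 starts row 3. P = [[2, 4, 5], [3], [7]], Q = [[1, 3, 4], [2], [5]].
Insert 6: appended to row 1. P = [[2, 4, 5, 6], [3], [7]], Q = [[1, 3, 4, 6], [2], [5]].
Insert 1: 1 bumps 2 from row 1; 2 bumps 3 from row 2; 3 bumps 7 from row 3; 7 starts row 4. P = [[1, 4, 5, 6], [2], [3], [7]], Q = [[1, 3, 4, 6], [2], [5], [7]].

So P = [[1, 4, 5, 6], [2], [3], [7]], Q = [[1, 3, 4, 6], [2], [5], [7]].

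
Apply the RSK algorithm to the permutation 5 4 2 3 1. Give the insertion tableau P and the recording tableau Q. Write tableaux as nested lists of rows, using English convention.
P = [[1, 3], [2], [4], [5]], Q = [[1, 4], [2], [3], [5]]

Insert each entry of the permutation into P by Schensted row insertion, recording in Q the position of each new cell.

Insert 5: appended to row 1. P = [[5]].
Insert 4: 4 bumps 5 from row 1; 5 starts row 2. P = [[4], [5]].
Insert 2: 2 bumps 4 from row 1; 4 bumps 5 from row 2; 5 starts row 3. P = [[2], [4], [5]].
Insert 3: appended to row 1. P = [[2, 3], [4], [5]].
Insert 1: 1 bumps 2 from row 1; 2 bumps 4 from row 2; 4 bumps 5 from row 3; 5 starts row 4. P = [[1, 3], [2], [4], [5]].

So P = [[1, 3], [2], [4], [5]], Q = [[1, 4], [2], [3], [5]].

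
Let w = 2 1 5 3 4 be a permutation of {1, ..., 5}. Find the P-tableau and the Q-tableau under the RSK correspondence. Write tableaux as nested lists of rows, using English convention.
P = [[1, 3, 4], [2, 5]], Q = [[1, 3, 5], [2, 4]]

Insert each entry of the permutation into P by Schensted row insertion, recording in Q the position of each new cell.

Insert 2: appended to row 1. P = [[2]].
Insert 1: 1 bumps 2 from row 1; 2 starts row 2. P = [[1], [2]].
Insert 5: appended to row 1. P = [[1, 5], [2]].
Insert 3: 3 bumps 5 from row 1; 5 appends to row 2. P = [[1, 3], [2, 5]].
Insert 4: appended to row 1. P = [[1, 3, 4], [2, 5]].

So P = [[1, 3, 4], [2, 5]], Q = [[1, 3, 5], [2, 4]].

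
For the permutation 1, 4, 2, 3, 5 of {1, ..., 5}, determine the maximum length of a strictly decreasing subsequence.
2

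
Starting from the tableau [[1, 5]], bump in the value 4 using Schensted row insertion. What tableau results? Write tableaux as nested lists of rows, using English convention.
In row 1, 4 replaces 5 (the leftmost entry greater than 4); 5 is bumped to row 2. 5 starts a new row 2. The new tableau is [[1, 4], [5]].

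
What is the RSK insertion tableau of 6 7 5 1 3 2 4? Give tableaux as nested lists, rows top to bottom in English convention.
After inserting 6: P = [[6]].
After inserting 7: P = [[6, 7]].
After inserting 5: P = [[5, 7], [6]].
After inserting 1: P = [[1, 7], [5], [6]].
After inserting 3: P = [[1, 3], [5, 7], [6]].
After inserting 2: P = [[1, 2], [3, 7], [5], [6]].
After inserting 4: P = [[1, 2, 4], [3, 7], [5], [6]].

So P = [[1, 2, 4], [3, 7], [5], [6]].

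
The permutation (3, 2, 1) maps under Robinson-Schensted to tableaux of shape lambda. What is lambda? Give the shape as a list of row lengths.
Row-insert each entry into an empty tableau.

After inserting 3: P = [[3]].
After inserting 2: P = [[2], [3]].
After inserting 1: P = [[1], [2], [3]].

The final insertion tableau P = [[1], [2], [3]] has shape [1, 1, 1].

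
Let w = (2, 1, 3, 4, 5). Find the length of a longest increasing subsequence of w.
4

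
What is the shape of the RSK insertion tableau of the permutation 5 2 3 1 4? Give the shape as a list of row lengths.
[3, 1, 1]

RSK row insertion gives P = [[1, 3, 4], [2], [5]], which has shape [3, 1, 1].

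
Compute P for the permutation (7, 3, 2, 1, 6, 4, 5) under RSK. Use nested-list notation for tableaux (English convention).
P = [[1, 4, 5], [2, 6], [3], [7]]

Insert 7: appended to row 1. P = [[7]].
Insert 3: 3 bumps 7 from row 1; 7 starts row 2. P = [[3], [7]].
Insert 2: 2 bumps 3 from row 1; 3 bumps 7 from row 2; 7 starts row 3. P = [[2], [3], [7]].
Insert 1: 1 bumps 2 from row 1; 2 bumps 3 from row 2; 3 bumps 7 from row 3; 7 starts row 4. P = [[1], [2], [3], [7]].
Insert 6: appended to row 1. P = [[1, 6], [2], [3], [7]].
Insert 4: 4 bumps 6 from row 1; 6 appends to row 2. P = [[1, 4], [2, 6], [3], [7]].
Insert 5: appended to row 1. P = [[1, 4, 5], [2, 6], [3], [7]].

So P = [[1, 4, 5], [2, 6], [3], [7]].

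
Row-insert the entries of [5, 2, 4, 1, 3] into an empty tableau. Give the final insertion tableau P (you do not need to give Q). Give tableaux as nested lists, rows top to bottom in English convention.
P = [[1, 3], [2, 4], [5]]

After inserting 5: P = [[5]].
After inserting 2: P = [[2], [5]].
After inserting 4: P = [[2, 4], [5]].
After inserting 1: P = [[1, 4], [2], [5]].
After inserting 3: P = [[1, 3], [2, 4], [5]].

So P = [[1, 3], [2, 4], [5]].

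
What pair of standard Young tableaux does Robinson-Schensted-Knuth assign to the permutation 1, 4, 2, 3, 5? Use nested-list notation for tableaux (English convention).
P = [[1, 2, 3, 5], [4]], Q = [[1, 2, 4, 5], [3]]

Insert each entry of the permutation into P by Schensted row insertion, recording in Q the position of each new cell.

Insert 1: appended to row 1. P = [[1]].
Insert 4: appended to row 1. P = [[1, 4]].
Insert 2: 2 bumps 4 from row 1; 4 starts row 2. P = [[1, 2], [4]].
Insert 3: appended to row 1. P = [[1, 2, 3], [4]].
Insert 5: appended to row 1. P = [[1, 2, 3, 5], [4]].

So P = [[1, 2, 3, 5], [4]], Q = [[1, 2, 4, 5], [3]].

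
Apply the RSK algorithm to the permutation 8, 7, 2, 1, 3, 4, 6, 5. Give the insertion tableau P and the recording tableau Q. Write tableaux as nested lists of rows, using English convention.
P = [[1, 3, 4, 5], [2, 6], [7], [8]], Q = [[1, 5, 6, 7], [2, 8], [3], [4]]

Insert each entry of the permutation into P by Schensted row insertion, recording in Q the position of each new cell.

Insert 8: appended to row 1. P = [[8]], Q = [[1]].
Insert 7: 7 bumps 8 from row 1; 8 starts row 2. P = [[7], [8]], Q = [[1], [2]].
Insert 2: 2 bumps 7 from row 1; 7 bumps 8 from row 2; 8 starts row 3. P = [[2], [7], [8]], Q = [[1], [2], [3]].
Insert 1: 1 bumps 2 from row 1; 2 bumps 7 from row 2; 7 bumps 8 from row 3; 8 starts row 4. P = [[1], [2], [7], [8]], Q = [[1], [2], [3], [4]].
Insert 3: appended to row 1. P = [[1, 3], [2], [7], [8]], Q = [[1, 5], [2], [3], [4]].
Insert 4: appended to row 1. P = [[1, 3, 4], [2], [7], [8]], Q = [[1, 5, 6], [2], [3], [4]].
Insert 6: appended to row 1. P = [[1, 3, 4, 6], [2], [7], [8]], Q = [[1, 5, 6, 7], [2], [3], [4]].
Insert 5: 5 bumps 6 from row 1; 6 appends to row 2. P = [[1, 3, 4, 5], [2, 6], [7], [8]], Q = [[1, 5, 6, 7], [2, 8], [3], [4]].

So P = [[1, 3, 4, 5], [2, 6], [7], [8]], Q = [[1, 5, 6, 7], [2, 8], [3], [4]].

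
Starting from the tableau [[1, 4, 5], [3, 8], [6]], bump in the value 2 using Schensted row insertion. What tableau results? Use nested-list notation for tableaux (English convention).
[[1, 2, 5], [3, 4], [6, 8]]

In row 1, 2 replaces 4 (the leftmost entry greater than 2); 4 is bumped to row 2. In row 2, 4 replaces 8 (the leftmost entry greater than 4); 8 is bumped to row 3. 8 is appended to row 3. The new tableau is [[1, 2, 5], [3, 4], [6, 8]].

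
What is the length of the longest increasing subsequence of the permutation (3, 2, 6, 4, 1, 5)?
3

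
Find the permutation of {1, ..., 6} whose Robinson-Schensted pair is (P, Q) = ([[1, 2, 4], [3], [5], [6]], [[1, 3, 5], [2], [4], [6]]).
6 1 5 3 4 2

Reverse the RSK construction: for i from n down to 1, find the cell of Q containing i, remove the entry at that cell from P, and reverse-bump it up through P; the value ejected from row 1 is w(i).

Step i=6: Q has 6 at row 4, column 1; remove 6 from row 4 of P and reverse-bump: 6 enters row 3 and ejects 5; 5 enters row 2 and ejects 3; 3 enters row 1 and ejects 2. So w(6) = 2. P is now [[1, 3, 4], [5], [6]].
Step i=5: Q has 5 at row 1, column 3; remove that cell from P, ejecting 4. So w(5) = 4. P is now [[1, 3], [5], [6]].
Step i=4: Q has 4 at row 3, column 1; remove 6 from row 3 of P and reverse-bump: 6 enters row 2 and ejects 5; 5 enters row 1 and ejects 3. So w(4) = 3. P is now [[1, 5], [6]].
Step i=3: Q has 3 at row 1, column 2; remove that cell from P, ejecting 5. So w(3) = 5. P is now [[1], [6]].
Step i=2: Q has 2 at row 2, column 1; remove 6 from row 2 of P and reverse-bump: 6 enters row 1 and ejects 1. So w(2) = 1. P is now [[6]].
Step i=1: Q has 1 at row 1, column 1; remove that cell from P, ejecting 6. So w(1) = 6. P is now [].

So w = 6 1 5 3 4 2.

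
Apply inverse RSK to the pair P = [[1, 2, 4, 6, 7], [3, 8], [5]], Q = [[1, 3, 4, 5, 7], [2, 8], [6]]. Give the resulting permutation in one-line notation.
Reverse the RSK construction: for i from n down to 1, find the cell of Q containing i, remove the entry at that cell from P, and reverse-bump it up through P; the value ejected from row 1 is w(i).

Step i=8: Q has 8 at row 2, column 2; remove 8 from row 2 of P and reverse-bump: 8 enters row 1 and ejects 7. So w(8) = 7. P is now [[1, 2, 4, 6, 8], [3], [5]].
Step i=7: Q has 7 at row 1, column 5; remove that cell from P, ejecting 8. So w(7) = 8. P is now [[1, 2, 4, 6], [3], [5]].
Step i=6: Q has 6 at row 3, column 1; remove 5 from row 3 of P and reverse-bump: 5 enters row 2 and ejects 3; 3 enters row 1 and ejects 2. So w(6) = 2. P is now [[1, 3, 4, 6], [5]].
Step i=5: Q has 5 at row 1, column 4; remove that cell from P, ejecting 6. So w(5) = 6. P is now [[1, 3, 4], [5]].
Step i=4: Q has 4 at row 1, column 3; remove that cell from P, ejecting 4. So w(4) = 4. P is now [[1, 3], [5]].
Step i=3: Q has 3 at row 1, column 2; remove that cell from P, ejecting 3. So w(3) = 3. P is now [[1], [5]].
Step i=2: Q has 2 at row 2, column 1; remove 5 from row 2 of P and reverse-bump: 5 enters row 1 and ejects 1. So w(2) = 1. P is now [[5]].
Step i=1: Q has 1 at row 1, column 1; remove that cell from P, ejecting 5. So w(1) = 5. P is now [].

So w = 5 1 3 4 6 2 8 7.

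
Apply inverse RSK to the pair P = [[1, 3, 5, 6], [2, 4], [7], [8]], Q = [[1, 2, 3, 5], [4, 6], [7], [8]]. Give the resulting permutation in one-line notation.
2 4 5 1 8 7 6 3

Reverse the RSK construction: for i from n down to 1, find the cell of Q containing i, remove the entry at that cell from P, and reverse-bump it up through P; the value ejected from row 1 is w(i).

Step i=8: Q has 8 at row 4, column 1; remove 8 from row 4 of P and reverse-bump: 8 enters row 3 and ejects 7; 7 enters row 2 and ejects 4; 4 enters row 1 and ejects 3. So w(8) = 3. P is now [[1, 4, 5, 6], [2, 7], [8]].
Step i=7: Q has 7 at row 3, column 1; remove 8 from row 3 of P and reverse-bump: 8 enters row 2 and ejects 7; 7 enters row 1 and ejects 6. So w(7) = 6. P is now [[1, 4, 5, 7], [2, 8]].
Step i=6: Q has 6 at row 2, column 2; remove 8 from row 2 of P and reverse-bump: 8 enters row 1 and ejects 7. So w(6) = 7. P is now [[1, 4, 5, 8], [2]].
Step i=5: Q has 5 at row 1, column 4; remove that cell from P, ejecting 8. So w(5) = 8. P is now [[1, 4, 5], [2]].
Step i=4: Q has 4 at row 2, column 1; remove 2 from row 2 of P and reverse-bump: 2 enters row 1 and ejects 1. So w(4) = 1. P is now [[2, 4, 5]].
Step i=3: Q has 3 at row 1, column 3; remove that cell from P, ejecting 5. So w(3) = 5. P is now [[2, 4]].
Step i=2: Q has 2 at row 1, column 2; remove that cell from P, ejecting 4. So w(2) = 4. P is now [[2]].
Step i=1: Q has 1 at row 1, column 1; remove that cell from P, ejecting 2. So w(1) = 2. P is now [].

So w = 2 4 5 1 8 7 6 3.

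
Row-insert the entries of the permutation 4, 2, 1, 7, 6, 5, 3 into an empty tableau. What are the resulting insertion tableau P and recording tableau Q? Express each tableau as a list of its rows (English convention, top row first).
Insert each entry of the permutation into P by Schensted row insertion, recording in Q the position of each new cell.

Insert 4: appended to row 1. P = [[4]].
Insert 2: 2 bumps 4 from row 1; 4 starts row 2. P = [[2], [4]].
Insert 1: 1 bumps 2 from row 1; 2 bumps 4 from row 2; 4 starts row 3. P = [[1], [2], [4]].
Insert 7: appended to row 1. P = [[1, 7], [2], [4]].
Insert 6: 6 bumps 7 from row 1; 7 appends to row 2. P = [[1, 6], [2, 7], [4]].
Insert 5: 5 bumps 6 from row 1; 6 bumps 7 from row 2; 7 appends to row 3. P = [[1, 5], [2, 6], [4, 7]].
Insert 3: 3 bumps 5 from row 1; 5 bumps 6 from row 2; 6 bumps 7 from row 3; 7 starts row 4. P = [[1, 3], [2, 5], [4, 6], [7]].

So P = [[1, 3], [2, 5], [4, 6], [7]], Q = [[1, 4], [2, 5], [3, 6], [7]].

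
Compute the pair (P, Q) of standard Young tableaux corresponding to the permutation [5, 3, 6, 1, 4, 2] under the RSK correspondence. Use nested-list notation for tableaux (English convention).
Insert each entry of the permutation into P by Schensted row insertion, recording in Q the position of each new cell.

Insert 5: appended to row 1. P = [[5]].
Insert 3: 3 bumps 5 from row 1; 5 starts row 2. P = [[3], [5]].
Insert 6: appended to row 1. P = [[3, 6], [5]].
Insert 1: 1 bumps 3 from row 1; 3 bumps 5 from row 2; 5 starts row 3. P = [[1, 6], [3], [5]].
Insert 4: 4 bumps 6 from row 1; 6 appends to row 2. P = [[1, 4], [3, 6], [5]].
Insert 2: 2 bumps 4 from row 1; 4 bumps 6 from row 2; 6 appends to row 3. P = [[1, 2], [3, 4], [5, 6]].

So P = [[1, 2], [3, 4], [5, 6]], Q = [[1, 3], [2, 5], [4, 6]].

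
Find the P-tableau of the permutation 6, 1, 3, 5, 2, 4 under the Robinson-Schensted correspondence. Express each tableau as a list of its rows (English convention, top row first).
Insert 6: appended to row 1. P = [[6]].
Insert 1: 1 bumps 6 from row 1; 6 starts row 2. P = [[1], [6]].
Insert 3: appended to row 1. P = [[1, 3], [6]].
Insert 5: appended to row 1. P = [[1, 3, 5], [6]].
Insert 2: 2 bumps 3 from row 1; 3 bumps 6 from row 2; 6 starts row 3. P = [[1, 2, 5], [3], [6]].
Insert 4: 4 bumps 5 from row 1; 5 appends to row 2. P = [[1, 2, 4], [3, 5], [6]].

So P = [[1, 2, 4], [3, 5], [6]].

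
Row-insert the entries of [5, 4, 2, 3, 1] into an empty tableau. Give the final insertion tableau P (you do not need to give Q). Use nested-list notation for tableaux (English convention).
Insert 5: appended to row 1. P = [[5]].
Insert 4: 4 bumps 5 from row 1; 5 starts row 2. P = [[4], [5]].
Insert 2: 2 bumps 4 from row 1; 4 bumps 5 from row 2; 5 starts row 3. P = [[2], [4], [5]].
Insert 3: appended to row 1. P = [[2, 3], [4], [5]].
Insert 1: 1 bumps 2 from row 1; 2 bumps 4 from row 2; 4 bumps 5 from row 3; 5 starts row 4. P = [[1, 3], [2], [4], [5]].

So P = [[1, 3], [2], [4], [5]].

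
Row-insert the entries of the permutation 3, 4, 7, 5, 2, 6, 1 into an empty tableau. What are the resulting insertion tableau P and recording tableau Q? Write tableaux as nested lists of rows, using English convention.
P = [[1, 4, 5, 6], [2], [3], [7]], Q = [[1, 2, 3, 6], [4], [5], [7]]

Insert each entry of the permutation into P by Schensted row insertion, recording in Q the position of each new cell.

After inserting 3: P = [[3]].
After inserting 4: P = [[3, 4]].
After inserting 7: P = [[3, 4, 7]].
After inserting 5: P = [[3, 4, 5], [7]].
After inserting 2: P = [[2, 4, 5], [3], [7]].
After inserting 6: P = [[2, 4, 5, 6], [3], [7]].
After inserting 1: P = [[1, 4, 5, 6], [2], [3], [7]].

So P = [[1, 4, 5, 6], [2], [3], [7]], Q = [[1, 2, 3, 6], [4], [5], [7]].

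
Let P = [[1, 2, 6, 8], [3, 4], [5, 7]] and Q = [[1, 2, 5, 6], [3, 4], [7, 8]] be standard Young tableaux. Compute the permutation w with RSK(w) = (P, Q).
5 7 3 4 6 8 1 2

Reverse RSK: for i = n, n-1, ..., 1, locate i in Q, remove the corresponding corner cell from P, and reverse-bump its entry up through P; the value ejected from row 1 is w(i).

So w = 5 7 3 4 6 8 1 2.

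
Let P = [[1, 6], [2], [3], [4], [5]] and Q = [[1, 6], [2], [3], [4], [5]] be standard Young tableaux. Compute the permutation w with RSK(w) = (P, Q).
5 4 3 2 1 6

Reverse the RSK construction: for i from n down to 1, find the cell of Q containing i, remove the entry at that cell from P, and reverse-bump it up through P; the value ejected from row 1 is w(i).

Step i=6: Q has 6 at row 1, column 2; remove that cell from P, ejecting 6. So w(6) = 6. P is now [[1], [2], [3], [4], [5]].
Step i=5: Q has 5 at row 5, column 1; remove 5 from row 5 of P and reverse-bump: 5 enters row 4 and ejects 4; 4 enters row 3 and ejects 3; 3 enters row 2 and ejects 2; 2 enters row 1 and ejects 1. So w(5) = 1. P is now [[2], [3], [4], [5]].
Step i=4: Q has 4 at row 4, column 1; remove 5 from row 4 of P and reverse-bump: 5 enters row 3 and ejects 4; 4 enters row 2 and ejects 3; 3 enters row 1 and ejects 2. So w(4) = 2. P is now [[3], [4], [5]].
Step i=3: Q has 3 at row 3, column 1; remove 5 from row 3 of P and reverse-bump: 5 enters row 2 and ejects 4; 4 enters row 1 and ejects 3. So w(3) = 3. P is now [[4], [5]].
Step i=2: Q has 2 at row 2, column 1; remove 5 from row 2 of P and reverse-bump: 5 enters row 1 and ejects 4. So w(2) = 4. P is now [[5]].
Step i=1: Q has 1 at row 1, column 1; remove that cell from P, ejecting 5. So w(1) = 5. P is now [].

So w = 5 4 3 2 1 6.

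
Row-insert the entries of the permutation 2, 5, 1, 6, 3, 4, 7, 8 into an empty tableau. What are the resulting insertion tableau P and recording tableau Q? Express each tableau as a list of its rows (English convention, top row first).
Insert each entry of the permutation into P by Schensted row insertion, recording in Q the position of each new cell.

Insert 2: appended to row 1. P = [[2]], Q = [[1]].
Insert 5: appended to row 1. P = [[2, 5]], Q = [[1, 2]].
Insert 1: 1 bumps 2 from row 1; 2 starts row 2. P = [[1, 5], [2]], Q = [[1, 2], [3]].
Insert 6: appended to row 1. P = [[1, 5, 6], [2]], Q = [[1, 2, 4], [3]].
Insert 3: 3 bumps 5 from row 1; 5 appends to row 2. P = [[1, 3, 6], [2, 5]], Q = [[1, 2, 4], [3, 5]].
Insert 4: 4 bumps 6 from row 1; 6 appends to row 2. P = [[1, 3, 4], [2, 5, 6]], Q = [[1, 2, 4], [3, 5, 6]].
Insert 7: appended to row 1. P = [[1, 3, 4, 7], [2, 5, 6]], Q = [[1, 2, 4, 7], [3, 5, 6]].
Insert 8: appended to row 1. P = [[1, 3, 4, 7, 8], [2, 5, 6]], Q = [[1, 2, 4, 7, 8], [3, 5, 6]].

So P = [[1, 3, 4, 7, 8], [2, 5, 6]], Q = [[1, 2, 4, 7, 8], [3, 5, 6]].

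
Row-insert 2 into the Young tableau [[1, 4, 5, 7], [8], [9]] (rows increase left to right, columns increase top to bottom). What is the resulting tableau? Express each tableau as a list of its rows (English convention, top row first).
In row 1, 2 replaces 4 (the leftmost entry greater than 2); 4 is bumped to row 2. In row 2, 4 replaces 8 (the leftmost entry greater than 4); 8 is bumped to row 3. In row 3, 8 replaces 9 (the leftmost entry greater than 8); 9 is bumped to row 4. 9 starts a new row 4. The new tableau is [[1, 2, 5, 7], [4], [8], [9]].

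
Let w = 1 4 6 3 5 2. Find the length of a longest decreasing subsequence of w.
3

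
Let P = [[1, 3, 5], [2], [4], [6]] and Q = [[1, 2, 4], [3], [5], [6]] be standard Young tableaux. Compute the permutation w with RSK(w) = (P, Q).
Reverse RSK: for i = n, n-1, ..., 1, locate i in Q, remove the corresponding corner cell from P, and reverse-bump its entry up through P; the value ejected from row 1 is w(i).

So w = 2 6 4 5 3 1.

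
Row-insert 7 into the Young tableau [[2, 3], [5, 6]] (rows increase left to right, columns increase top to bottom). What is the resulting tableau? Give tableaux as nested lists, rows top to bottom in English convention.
7 is larger than every entry of row 1, so it is appended to row 1. The new tableau is [[2, 3, 7], [5, 6]].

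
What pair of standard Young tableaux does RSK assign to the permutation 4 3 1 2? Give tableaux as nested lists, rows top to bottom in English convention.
Insert each entry of the permutation into P by Schensted row insertion, recording in Q the position of each new cell.

Insert 4: appended to row 1. P = [[4]].
Insert 3: 3 bumps 4 from row 1; 4 starts row 2. P = [[3], [4]].
Insert 1: 1 bumps 3 from row 1; 3 bumps 4 from row 2; 4 starts row 3. P = [[1], [3], [4]].
Insert 2: appended to row 1. P = [[1, 2], [3], [4]].

So P = [[1, 2], [3], [4]], Q = [[1, 4], [2], [3]].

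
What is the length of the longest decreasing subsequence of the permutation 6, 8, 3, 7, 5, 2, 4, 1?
5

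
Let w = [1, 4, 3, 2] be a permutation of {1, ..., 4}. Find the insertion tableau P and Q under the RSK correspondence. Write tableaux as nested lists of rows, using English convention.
Insert each entry of the permutation into P by Schensted row insertion, recording in Q the position of each new cell.

After inserting 1: P = [[1]].
After inserting 4: P = [[1, 4]].
After inserting 3: P = [[1, 3], [4]].
After inserting 2: P = [[1, 2], [3], [4]].

So P = [[1, 2], [3], [4]], Q = [[1, 2], [3], [4]].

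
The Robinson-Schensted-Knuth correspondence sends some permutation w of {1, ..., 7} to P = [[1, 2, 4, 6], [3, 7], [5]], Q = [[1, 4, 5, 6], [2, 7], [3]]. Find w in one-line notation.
Reverse the RSK construction: for i from n down to 1, find the cell of Q containing i, remove the entry at that cell from P, and reverse-bump it up through P; the value ejected from row 1 is w(i).

Step i=7: Q has 7 at row 2, column 2; remove 7 from row 2 of P and reverse-bump: 7 enters row 1 and ejects 6. So w(7) = 6. P is now [[1, 2, 4, 7], [3], [5]].
Step i=6: Q has 6 at row 1, column 4; remove that cell from P, ejecting 7. So w(6) = 7. P is now [[1, 2, 4], [3], [5]].
Step i=5: Q has 5 at row 1, column 3; remove that cell from P, ejecting 4. So w(5) = 4. P is now [[1, 2], [3], [5]].
Step i=4: Q has 4 at row 1, column 2; remove that cell from P, ejecting 2. So w(4) = 2. P is now [[1], [3], [5]].
Step i=3: Q has 3 at row 3, column 1; remove 5 from row 3 of P and reverse-bump: 5 enters row 2 and ejects 3; 3 enters row 1 and ejects 1. So w(3) = 1. P is now [[3], [5]].
Step i=2: Q has 2 at row 2, column 1; remove 5 from row 2 of P and reverse-bump: 5 enters row 1 and ejects 3. So w(2) = 3. P is now [[5]].
Step i=1: Q has 1 at row 1, column 1; remove that cell from P, ejecting 5. So w(1) = 5. P is now [].

So w = 5 3 1 2 4 7 6.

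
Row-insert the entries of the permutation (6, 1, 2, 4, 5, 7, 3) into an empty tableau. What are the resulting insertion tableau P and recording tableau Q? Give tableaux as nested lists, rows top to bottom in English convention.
Insert each entry of the permutation into P by Schensted row insertion, recording in Q the position of each new cell.

After inserting 6: P = [[6]].
After inserting 1: P = [[1], [6]].
After inserting 2: P = [[1, 2], [6]].
After inserting 4: P = [[1, 2, 4], [6]].
After inserting 5: P = [[1, 2, 4, 5], [6]].
After inserting 7: P = [[1, 2, 4, 5, 7], [6]].
After inserting 3: P = [[1, 2, 3, 5, 7], [4], [6]].

So P = [[1, 2, 3, 5, 7], [4], [6]], Q = [[1, 3, 4, 5, 6], [2], [7]].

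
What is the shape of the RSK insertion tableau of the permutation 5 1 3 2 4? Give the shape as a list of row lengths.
Row-insert each entry into an empty tableau.

After inserting 5: P = [[5]].
After inserting 1: P = [[1], [5]].
After inserting 3: P = [[1, 3], [5]].
After inserting 2: P = [[1, 2], [3], [5]].
After inserting 4: P = [[1, 2, 4], [3], [5]].

The final insertion tableau P = [[1, 2, 4], [3], [5]] has shape [3, 1, 1].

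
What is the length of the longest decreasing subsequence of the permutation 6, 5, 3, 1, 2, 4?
4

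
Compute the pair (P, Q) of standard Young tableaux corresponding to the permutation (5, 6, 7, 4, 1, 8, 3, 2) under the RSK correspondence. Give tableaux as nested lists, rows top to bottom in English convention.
Insert each entry of the permutation into P by Schensted row insertion, recording in Q the position of each new cell.

Insert 5: appended to row 1. P = [[5]], Q = [[1]].
Insert 6: appended to row 1. P = [[5, 6]], Q = [[1, 2]].
Insert 7: appended to row 1. P = [[5, 6, 7]], Q = [[1, 2, 3]].
Insert 4: 4 bumps 5 from row 1; 5 starts row 2. P = [[4, 6, 7], [5]], Q = [[1, 2, 3], [4]].
Insert 1: 1 bumps 4 from row 1; 4 bumps 5 from row 2; 5 starts row 3. P = [[1, 6, 7], [4], [5]], Q = [[1, 2, 3], [4], [5]].
Insert 8: appended to row 1. P = [[1, 6, 7, 8], [4], [5]], Q = [[1, 2, 3, 6], [4], [5]].
Insert 3: 3 bumps 6 from row 1; 6 appends to row 2. P = [[1, 3, 7, 8], [4, 6], [5]], Q = [[1, 2, 3, 6], [4, 7], [5]].
Insert 2: 2 bumps 3 from row 1; 3 bumps 4 from row 2; 4 bumps 5 from row 3; 5 starts row 4. P = [[1, 2, 7, 8], [3, 6], [4], [5]], Q = [[1, 2, 3, 6], [4, 7], [5], [8]].

So P = [[1, 2, 7, 8], [3, 6], [4], [5]], Q = [[1, 2, 3, 6], [4, 7], [5], [8]].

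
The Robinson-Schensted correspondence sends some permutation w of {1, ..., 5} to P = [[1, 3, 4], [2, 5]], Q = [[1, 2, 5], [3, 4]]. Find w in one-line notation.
2 5 1 3 4

Reverse the RSK construction: for i from n down to 1, find the cell of Q containing i, remove the entry at that cell from P, and reverse-bump it up through P; the value ejected from row 1 is w(i).

Step i=5: Q has 5 at row 1, column 3; remove that cell from P, ejecting 4. So w(5) = 4. P is now [[1, 3], [2, 5]].
Step i=4: Q has 4 at row 2, column 2; remove 5 from row 2 of P and reverse-bump: 5 enters row 1 and ejects 3. So w(4) = 3. P is now [[1, 5], [2]].
Step i=3: Q has 3 at row 2, column 1; remove 2 from row 2 of P and reverse-bump: 2 enters row 1 and ejects 1. So w(3) = 1. P is now [[2, 5]].
Step i=2: Q has 2 at row 1, column 2; remove that cell from P, ejecting 5. So w(2) = 5. P is now [[2]].
Step i=1: Q has 1 at row 1, column 1; remove that cell from P, ejecting 2. So w(1) = 2. P is now [].

So w = 2 5 1 3 4.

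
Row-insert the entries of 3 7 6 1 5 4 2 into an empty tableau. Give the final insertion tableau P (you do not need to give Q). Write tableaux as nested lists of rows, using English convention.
Insert 3: appended to row 1. P = [[3]].
Insert 7: appended to row 1. P = [[3, 7]].
Insert 6: 6 bumps 7 from row 1; 7 starts row 2. P = [[3, 6], [7]].
Insert 1: 1 bumps 3 from row 1; 3 bumps 7 from row 2; 7 starts row 3. P = [[1, 6], [3], [7]].
Insert 5: 5 bumps 6 from row 1; 6 appends to row 2. P = [[1, 5], [3, 6], [7]].
Insert 4: 4 bumps 5 from row 1; 5 bumps 6 from row 2; 6 bumps 7 from row 3; 7 starts row 4. P = [[1, 4], [3, 5], [6], [7]].
Insert 2: 2 bumps 4 from row 1; 4 bumps 5 from row 2; 5 bumps 6 from row 3; 6 bumps 7 from row 4; 7 starts row 5. P = [[1, 2], [3, 4], [5], [6], [7]].

So P = [[1, 2], [3, 4], [5], [6], [7]].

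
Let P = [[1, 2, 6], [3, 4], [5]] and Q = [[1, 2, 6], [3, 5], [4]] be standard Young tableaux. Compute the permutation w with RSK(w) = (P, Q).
3 5 4 1 2 6

Reverse RSK: for i = n, n-1, ..., 1, locate i in Q, remove the corresponding corner cell from P, and reverse-bump its entry up through P; the value ejected from row 1 is w(i).

So w = 3 5 4 1 2 6.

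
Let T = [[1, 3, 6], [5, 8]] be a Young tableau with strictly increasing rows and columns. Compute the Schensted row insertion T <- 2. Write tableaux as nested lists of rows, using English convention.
In row 1, 2 replaces 3 (the leftmost entry greater than 2); 3 is bumped to row 2. In row 2, 3 replaces 5 (the leftmost entry greater than 3); 5 is bumped to row 3. 5 starts a new row 3. The new tableau is [[1, 2, 6], [3, 8], [5]].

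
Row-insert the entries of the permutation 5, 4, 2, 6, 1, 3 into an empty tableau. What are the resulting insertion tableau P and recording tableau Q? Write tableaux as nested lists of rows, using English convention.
P = [[1, 3], [2, 6], [4], [5]], Q = [[1, 4], [2, 6], [3], [5]]

Insert each entry of the permutation into P by Schensted row insertion, recording in Q the position of each new cell.

Insert 5: appended to row 1. P = [[5]].
Insert 4: 4 bumps 5 from row 1; 5 starts row 2. P = [[4], [5]].
Insert 2: 2 bumps 4 from row 1; 4 bumps 5 from row 2; 5 starts row 3. P = [[2], [4], [5]].
Insert 6: appended to row 1. P = [[2, 6], [4], [5]].
Insert 1: 1 bumps 2 from row 1; 2 bumps 4 from row 2; 4 bumps 5 from row 3; 5 starts row 4. P = [[1, 6], [2], [4], [5]].
Insert 3: 3 bumps 6 from row 1; 6 appends to row 2. P = [[1, 3], [2, 6], [4], [5]].

So P = [[1, 3], [2, 6], [4], [5]], Q = [[1, 4], [2, 6], [3], [5]].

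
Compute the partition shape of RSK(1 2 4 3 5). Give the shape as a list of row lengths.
[4, 1]

RSK row insertion gives P = [[1, 2, 3, 5], [4]], which has shape [4, 1].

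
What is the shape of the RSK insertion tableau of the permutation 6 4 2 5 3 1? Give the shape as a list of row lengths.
Row-insert each entry into an empty tableau.

After inserting 6: P = [[6]].
After inserting 4: P = [[4], [6]].
After inserting 2: P = [[2], [4], [6]].
After inserting 5: P = [[2, 5], [4], [6]].
After inserting 3: P = [[2, 3], [4, 5], [6]].
After inserting 1: P = [[1, 3], [2, 5], [4], [6]].

The final insertion tableau P = [[1, 3], [2, 5], [4], [6]] has shape [2, 2, 1, 1].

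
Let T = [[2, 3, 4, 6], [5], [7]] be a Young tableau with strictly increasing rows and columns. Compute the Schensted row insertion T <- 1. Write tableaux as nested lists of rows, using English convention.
In row 1, 1 replaces 2 (the leftmost entry greater than 1); 2 is bumped to row 2. In row 2, 2 replaces 5 (the leftmost entry greater than 2); 5 is bumped to row 3. In row 3, 5 replaces 7 (the leftmost entry greater than 5); 7 is bumped to row 4. 7 starts a new row 4. The new tableau is [[1, 3, 4, 6], [2], [5], [7]].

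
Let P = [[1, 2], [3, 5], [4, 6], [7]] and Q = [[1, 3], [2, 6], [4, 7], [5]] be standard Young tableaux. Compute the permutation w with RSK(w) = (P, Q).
7 4 6 3 1 5 2

Reverse RSK: for i = n, n-1, ..., 1, locate i in Q, remove the corresponding corner cell from P, and reverse-bump its entry up through P; the value ejected from row 1 is w(i).

So w = 7 4 6 3 1 5 2.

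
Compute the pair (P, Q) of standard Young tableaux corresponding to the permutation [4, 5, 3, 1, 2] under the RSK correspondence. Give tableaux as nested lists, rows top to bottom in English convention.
P = [[1, 2], [3, 5], [4]], Q = [[1, 2], [3, 5], [4]]

Insert each entry of the permutation into P by Schensted row insertion, recording in Q the position of each new cell.

After inserting 4: P = [[4]].
After inserting 5: P = [[4, 5]].
After inserting 3: P = [[3, 5], [4]].
After inserting 1: P = [[1, 5], [3], [4]].
After inserting 2: P = [[1, 2], [3, 5], [4]].

So P = [[1, 2], [3, 5], [4]], Q = [[1, 2], [3, 5], [4]].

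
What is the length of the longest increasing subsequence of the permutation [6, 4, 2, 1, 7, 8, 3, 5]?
3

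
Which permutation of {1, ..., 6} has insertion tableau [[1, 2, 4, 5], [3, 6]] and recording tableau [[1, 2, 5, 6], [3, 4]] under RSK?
3 6 1 2 4 5

Reverse the RSK construction: for i from n down to 1, find the cell of Q containing i, remove the entry at that cell from P, and reverse-bump it up through P; the value ejected from row 1 is w(i).

Step i=6: Q has 6 at row 1, column 4; remove that cell from P, ejecting 5. So w(6) = 5. P is now [[1, 2, 4], [3, 6]].
Step i=5: Q has 5 at row 1, column 3; remove that cell from P, ejecting 4. So w(5) = 4. P is now [[1, 2], [3, 6]].
Step i=4: Q has 4 at row 2, column 2; remove 6 from row 2 of P and reverse-bump: 6 enters row 1 and ejects 2. So w(4) = 2. P is now [[1, 6], [3]].
Step i=3: Q has 3 at row 2, column 1; remove 3 from row 2 of P and reverse-bump: 3 enters row 1 and ejects 1. So w(3) = 1. P is now [[3, 6]].
Step i=2: Q has 2 at row 1, column 2; remove that cell from P, ejecting 6. So w(2) = 6. P is now [[3]].
Step i=1: Q has 1 at row 1, column 1; remove that cell from P, ejecting 3. So w(1) = 3. P is now [].

So w = 3 6 1 2 4 5.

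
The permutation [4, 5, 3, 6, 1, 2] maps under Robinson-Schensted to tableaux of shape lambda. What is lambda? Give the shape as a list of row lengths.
Row-insert each entry into an empty tableau.

After inserting 4: P = [[4]].
After inserting 5: P = [[4, 5]].
After inserting 3: P = [[3, 5], [4]].
After inserting 6: P = [[3, 5, 6], [4]].
After inserting 1: P = [[1, 5, 6], [3], [4]].
After inserting 2: P = [[1, 2, 6], [3, 5], [4]].

The final insertion tableau P = [[1, 2, 6], [3, 5], [4]] has shape [3, 2, 1].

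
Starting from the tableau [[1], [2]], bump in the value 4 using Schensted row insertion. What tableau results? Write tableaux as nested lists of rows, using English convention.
4 is larger than every entry of row 1, so it is appended to row 1. The new tableau is [[1, 4], [2]].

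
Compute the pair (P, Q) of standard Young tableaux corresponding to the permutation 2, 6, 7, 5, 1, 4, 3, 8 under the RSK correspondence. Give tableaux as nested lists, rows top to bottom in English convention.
P = [[1, 3, 7, 8], [2, 4], [5], [6]], Q = [[1, 2, 3, 8], [4, 6], [5], [7]]

Insert each entry of the permutation into P by Schensted row insertion, recording in Q the position of each new cell.

Insert 2: appended to row 1. P = [[2]], Q = [[1]].
Insert 6: appended to row 1. P = [[2, 6]], Q = [[1, 2]].
Insert 7: appended to row 1. P = [[2, 6, 7]], Q = [[1, 2, 3]].
Insert 5: 5 bumps 6 from row 1; 6 starts row 2. P = [[2, 5, 7], [6]], Q = [[1, 2, 3], [4]].
Insert 1: 1 bumps 2 from row 1; 2 bumps 6 from row 2; 6 starts row 3. P = [[1, 5, 7], [2], [6]], Q = [[1, 2, 3], [4], [5]].
Insert 4: 4 bumps 5 from row 1; 5 appends to row 2. P = [[1, 4, 7], [2, 5], [6]], Q = [[1, 2, 3], [4, 6], [5]].
Insert 3: 3 bumps 4 from row 1; 4 bumps 5 from row 2; 5 bumps 6 from row 3; 6 starts row 4. P = [[1, 3, 7], [2, 4], [5], [6]], Q = [[1, 2, 3], [4, 6], [5], [7]].
Insert 8: appended to row 1. P = [[1, 3, 7, 8], [2, 4], [5], [6]], Q = [[1, 2, 3, 8], [4, 6], [5], [7]].

So P = [[1, 3, 7, 8], [2, 4], [5], [6]], Q = [[1, 2, 3, 8], [4, 6], [5], [7]].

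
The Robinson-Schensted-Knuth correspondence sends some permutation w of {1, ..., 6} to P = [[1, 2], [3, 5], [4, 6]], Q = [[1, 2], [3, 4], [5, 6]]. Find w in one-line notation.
4 6 3 5 1 2

Reverse the RSK construction: for i from n down to 1, find the cell of Q containing i, remove the entry at that cell from P, and reverse-bump it up through P; the value ejected from row 1 is w(i).

Step i=6: Q has 6 at row 3, column 2; remove 6 from row 3 of P and reverse-bump: 6 enters row 2 and ejects 5; 5 enters row 1 and ejects 2. So w(6) = 2. P is now [[1, 5], [3, 6], [4]].
Step i=5: Q has 5 at row 3, column 1; remove 4 from row 3 of P and reverse-bump: 4 enters row 2 and ejects 3; 3 enters row 1 and ejects 1. So w(5) = 1. P is now [[3, 5], [4, 6]].
Step i=4: Q has 4 at row 2, column 2; remove 6 from row 2 of P and reverse-bump: 6 enters row 1 and ejects 5. So w(4) = 5. P is now [[3, 6], [4]].
Step i=3: Q has 3 at row 2, column 1; remove 4 from row 2 of P and reverse-bump: 4 enters row 1 and ejects 3. So w(3) = 3. P is now [[4, 6]].
Step i=2: Q has 2 at row 1, column 2; remove that cell from P, ejecting 6. So w(2) = 6. P is now [[4]].
Step i=1: Q has 1 at row 1, column 1; remove that cell from P, ejecting 4. So w(1) = 4. P is now [].

So w = 4 6 3 5 1 2.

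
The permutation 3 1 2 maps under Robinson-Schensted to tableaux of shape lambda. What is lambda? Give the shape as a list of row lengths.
RSK row insertion gives P = [[1, 2], [3]], which has shape [2, 1].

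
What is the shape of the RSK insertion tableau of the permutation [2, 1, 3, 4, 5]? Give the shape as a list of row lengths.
[4, 1]

Row-insert each entry into an empty tableau.

After inserting 2: P = [[2]].
After inserting 1: P = [[1], [2]].
After inserting 3: P = [[1, 3], [2]].
After inserting 4: P = [[1, 3, 4], [2]].
After inserting 5: P = [[1, 3, 4, 5], [2]].

The final insertion tableau P = [[1, 3, 4, 5], [2]] has shape [4, 1].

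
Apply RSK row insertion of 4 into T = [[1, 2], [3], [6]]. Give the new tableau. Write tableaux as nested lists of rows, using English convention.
4 is larger than every entry of row 1, so it is appended to row 1. The new tableau is [[1, 2, 4], [3], [6]].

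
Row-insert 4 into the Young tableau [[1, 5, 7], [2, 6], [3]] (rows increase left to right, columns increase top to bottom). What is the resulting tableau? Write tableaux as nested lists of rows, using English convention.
[[1, 4, 7], [2, 5], [3, 6]]

In row 1, 4 replaces 5 (the leftmost entry greater than 4); 5 is bumped to row 2. In row 2, 5 replaces 6 (the leftmost entry greater than 5); 6 is bumped to row 3. 6 is appended to row 3. The new tableau is [[1, 4, 7], [2, 5], [3, 6]].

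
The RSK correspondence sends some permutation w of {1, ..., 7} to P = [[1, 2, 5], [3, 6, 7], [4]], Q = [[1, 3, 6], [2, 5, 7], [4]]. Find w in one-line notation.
Reverse RSK: for i = n, n-1, ..., 1, locate i in Q, remove the corresponding corner cell from P, and reverse-bump its entry up through P; the value ejected from row 1 is w(i).

So w = 4 3 6 1 2 7 5.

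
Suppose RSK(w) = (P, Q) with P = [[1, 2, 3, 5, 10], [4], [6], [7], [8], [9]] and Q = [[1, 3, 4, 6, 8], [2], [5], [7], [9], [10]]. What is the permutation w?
9 1 2 8 4 7 6 10 5 3

Reverse the RSK construction: for i from n down to 1, find the cell of Q containing i, remove the entry at that cell from P, and reverse-bump it up through P; the value ejected from row 1 is w(i).

Step i=10: Q has 10 at row 6, column 1; remove 9 from row 6 of P and reverse-bump: 9 enters row 5 and ejects 8; 8 enters row 4 and ejects 7; 7 enters row 3 and ejects 6; 6 enters row 2 and ejects 4; 4 enters row 1 and ejects 3. So w(10) = 3. P is now [[1, 2, 4, 5, 10], [6], [7], [8], [9]].
Step i=9: Q has 9 at row 5, column 1; remove 9 from row 5 of P and reverse-bump: 9 enters row 4 and ejects 8; 8 enters row 3 and ejects 7; 7 enters row 2 and ejects 6; 6 enters row 1 and ejects 5. So w(9) = 5. P is now [[1, 2, 4, 6, 10], [7], [8], [9]].
Step i=8: Q has 8 at row 1, column 5; remove that cell from P, ejecting 10. So w(8) = 10. P is now [[1, 2, 4, 6], [7], [8], [9]].
Step i=7: Q has 7 at row 4, column 1; remove 9 from row 4 of P and reverse-bump: 9 enters row 3 and ejects 8; 8 enters row 2 and ejects 7; 7 enters row 1 and ejects 6. So w(7) = 6. P is now [[1, 2, 4, 7], [8], [9]].
Step i=6: Q has 6 at row 1, column 4; remove that cell from P, ejecting 7. So w(6) = 7. P is now [[1, 2, 4], [8], [9]].
Step i=5: Q has 5 at row 3, column 1; remove 9 from row 3 of P and reverse-bump: 9 enters row 2 and ejects 8; 8 enters row 1 and ejects 4. So w(5) = 4. P is now [[1, 2, 8], [9]].
Step i=4: Q has 4 at row 1, column 3; remove that cell from P, ejecting 8. So w(4) = 8. P is now [[1, 2], [9]].
Step i=3: Q has 3 at row 1, column 2; remove that cell from P, ejecting 2. So w(3) = 2. P is now [[1], [9]].
Step i=2: Q has 2 at row 2, column 1; remove 9 from row 2 of P and reverse-bump: 9 enters row 1 and ejects 1. So w(2) = 1. P is now [[9]].
Step i=1: Q has 1 at row 1, column 1; remove that cell from P, ejecting 9. So w(1) = 9. P is now [].

So w = 9 1 2 8 4 7 6 10 5 3.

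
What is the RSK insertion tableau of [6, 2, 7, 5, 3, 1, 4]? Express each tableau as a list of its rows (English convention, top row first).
P = [[1, 3, 4], [2, 7], [5], [6]]

Insert 6: appended to row 1. P = [[6]].
Insert 2: 2 bumps 6 from row 1; 6 starts row 2. P = [[2], [6]].
Insert 7: appended to row 1. P = [[2, 7], [6]].
Insert 5: 5 bumps 7 from row 1; 7 appends to row 2. P = [[2, 5], [6, 7]].
Insert 3: 3 bumps 5 from row 1; 5 bumps 6 from row 2; 6 starts row 3. P = [[2, 3], [5, 7], [6]].
Insert 1: 1 bumps 2 from row 1; 2 bumps 5 from row 2; 5 bumps 6 from row 3; 6 starts row 4. P = [[1, 3], [2, 7], [5], [6]].
Insert 4: appended to row 1. P = [[1, 3, 4], [2, 7], [5], [6]].

So P = [[1, 3, 4], [2, 7], [5], [6]].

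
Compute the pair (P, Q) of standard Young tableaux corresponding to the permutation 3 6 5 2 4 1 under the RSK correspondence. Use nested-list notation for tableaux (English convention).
P = [[1, 4], [2, 5], [3], [6]], Q = [[1, 2], [3, 5], [4], [6]]

Insert each entry of the permutation into P by Schensted row insertion, recording in Q the position of each new cell.

Insert 3: appended to row 1. P = [[3]].
Insert 6: appended to row 1. P = [[3, 6]].
Insert 5: 5 bumps 6 from row 1; 6 starts row 2. P = [[3, 5], [6]].
Insert 2: 2 bumps 3 from row 1; 3 bumps 6 from row 2; 6 starts row 3. P = [[2, 5], [3], [6]].
Insert 4: 4 bumps 5 from row 1; 5 appends to row 2. P = [[2, 4], [3, 5], [6]].
Insert 1: 1 bumps 2 from row 1; 2 bumps 3 from row 2; 3 bumps 6 from row 3; 6 starts row 4. P = [[1, 4], [2, 5], [3], [6]].

So P = [[1, 4], [2, 5], [3], [6]], Q = [[1, 2], [3, 5], [4], [6]].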